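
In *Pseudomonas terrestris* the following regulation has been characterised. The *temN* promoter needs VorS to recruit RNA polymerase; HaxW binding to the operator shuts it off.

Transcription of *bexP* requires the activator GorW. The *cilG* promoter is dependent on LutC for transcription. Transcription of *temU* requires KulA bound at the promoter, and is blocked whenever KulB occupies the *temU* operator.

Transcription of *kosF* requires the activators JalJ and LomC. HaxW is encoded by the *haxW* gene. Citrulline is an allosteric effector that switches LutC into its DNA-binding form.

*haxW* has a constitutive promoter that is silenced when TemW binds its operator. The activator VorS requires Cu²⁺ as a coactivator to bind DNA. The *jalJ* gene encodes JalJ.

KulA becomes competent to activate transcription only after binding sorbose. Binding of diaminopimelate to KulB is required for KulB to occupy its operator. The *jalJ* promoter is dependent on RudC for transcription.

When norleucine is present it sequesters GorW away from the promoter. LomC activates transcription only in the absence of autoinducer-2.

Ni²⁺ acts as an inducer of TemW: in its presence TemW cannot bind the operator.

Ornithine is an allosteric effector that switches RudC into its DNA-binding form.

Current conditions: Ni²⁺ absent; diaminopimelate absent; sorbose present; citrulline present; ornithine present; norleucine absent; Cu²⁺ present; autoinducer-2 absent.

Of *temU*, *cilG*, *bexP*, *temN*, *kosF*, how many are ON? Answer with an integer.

5

Diaminopimelate is absent, so KulB is inactive.
Sorbose is present, so KulA is active.
No repressor is bound and KulA is active, so *temU* is transcribed.
→ *temU* is ON.
Citrulline is present, so LutC is active.
No repressor is bound and LutC is active, so *cilG* is transcribed.
→ *cilG* is ON.
Norleucine is absent, so GorW is active.
No repressor is bound and GorW is active, so *bexP* is transcribed.
→ *bexP* is ON.
Ni²⁺ is absent, so TemW is active.
With repressor TemW bound, *haxW* is not transcribed.
So HaxW is not produced.
Cu²⁺ is present, so VorS is active.
No repressor is bound and VorS is active, so *temN* is transcribed.
→ *temN* is ON.
Ornithine is present, so RudC is active.
No repressor is bound and RudC is active, so *jalJ* is transcribed.
So JalJ is produced and active.
Autoinducer-2 is absent, so LomC is active.
No repressor is bound and JalJ and LomC are active, so *kosF* is transcribed.
→ *kosF* is ON.
5 of the 5 genes are transcribed.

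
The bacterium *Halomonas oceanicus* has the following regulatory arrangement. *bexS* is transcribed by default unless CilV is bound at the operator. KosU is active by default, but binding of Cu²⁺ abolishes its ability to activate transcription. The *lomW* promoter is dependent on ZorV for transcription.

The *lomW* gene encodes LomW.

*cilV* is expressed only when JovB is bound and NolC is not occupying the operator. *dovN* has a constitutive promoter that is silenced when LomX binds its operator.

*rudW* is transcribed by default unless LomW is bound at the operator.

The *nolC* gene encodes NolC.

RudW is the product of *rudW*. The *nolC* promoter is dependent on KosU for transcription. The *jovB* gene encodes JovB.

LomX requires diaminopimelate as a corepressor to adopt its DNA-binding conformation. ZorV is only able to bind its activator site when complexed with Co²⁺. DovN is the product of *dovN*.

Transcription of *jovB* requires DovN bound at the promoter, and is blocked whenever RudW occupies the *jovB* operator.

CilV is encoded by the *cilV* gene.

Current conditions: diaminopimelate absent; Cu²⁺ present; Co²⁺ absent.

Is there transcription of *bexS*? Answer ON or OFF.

ON

Co²⁺ is absent, so ZorV is inactive.
Required activator ZorV is absent, so *lomW* is not transcribed.
So LomW is not produced.
With no repressor bound, *rudW* is transcribed.
So RudW is produced and active.
Diaminopimelate is absent, so LomX is inactive.
With no repressor bound, *dovN* is transcribed.
So DovN is produced and active.
With repressor RudW bound, *jovB* is not transcribed.
So JovB is not produced.
Cu²⁺ is present, so KosU is inactive.
Required activator KosU is absent, so *nolC* is not transcribed.
So NolC is not produced.
Required activator JovB is absent, so *cilV* is not transcribed.
So CilV is not produced.
With no repressor bound, *bexS* is transcribed.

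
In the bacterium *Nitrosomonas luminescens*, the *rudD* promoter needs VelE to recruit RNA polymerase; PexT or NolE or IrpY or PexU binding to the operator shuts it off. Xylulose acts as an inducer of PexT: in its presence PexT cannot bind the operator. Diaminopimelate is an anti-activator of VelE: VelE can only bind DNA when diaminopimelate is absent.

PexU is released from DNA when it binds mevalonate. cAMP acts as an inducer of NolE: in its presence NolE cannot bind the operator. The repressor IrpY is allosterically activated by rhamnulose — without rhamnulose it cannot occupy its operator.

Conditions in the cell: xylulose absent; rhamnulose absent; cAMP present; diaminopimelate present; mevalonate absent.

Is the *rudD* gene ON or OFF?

Diaminopimelate is present, so VelE is inactive.
Xylulose is absent, so PexT is active.
cAMP is present, so NolE is inactive.
Rhamnulose is absent, so IrpY is inactive.
Mevalonate is absent, so PexU is active.
With repressor PexT bound, *rudD* is not transcribed.

OFF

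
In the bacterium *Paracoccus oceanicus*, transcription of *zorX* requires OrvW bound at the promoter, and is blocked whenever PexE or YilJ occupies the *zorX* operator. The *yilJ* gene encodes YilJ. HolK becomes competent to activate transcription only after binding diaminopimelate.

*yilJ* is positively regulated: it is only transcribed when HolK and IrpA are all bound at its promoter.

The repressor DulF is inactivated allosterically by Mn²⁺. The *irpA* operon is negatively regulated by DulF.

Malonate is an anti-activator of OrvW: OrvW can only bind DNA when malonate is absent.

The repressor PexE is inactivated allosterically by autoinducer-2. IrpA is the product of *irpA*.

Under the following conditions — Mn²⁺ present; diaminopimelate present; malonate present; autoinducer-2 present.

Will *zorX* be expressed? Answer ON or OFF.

OFF

Autoinducer-2 is present, so PexE is inactive.
Malonate is present, so OrvW is inactive.
Diaminopimelate is present, so HolK is active.
Mn²⁺ is present, so DulF is inactive.
With no repressor bound, *irpA* is transcribed.
So IrpA is produced and active.
No repressor is bound and HolK and IrpA are active, so *yilJ* is transcribed.
So YilJ is produced and active.
With repressor YilJ bound, *zorX* is not transcribed.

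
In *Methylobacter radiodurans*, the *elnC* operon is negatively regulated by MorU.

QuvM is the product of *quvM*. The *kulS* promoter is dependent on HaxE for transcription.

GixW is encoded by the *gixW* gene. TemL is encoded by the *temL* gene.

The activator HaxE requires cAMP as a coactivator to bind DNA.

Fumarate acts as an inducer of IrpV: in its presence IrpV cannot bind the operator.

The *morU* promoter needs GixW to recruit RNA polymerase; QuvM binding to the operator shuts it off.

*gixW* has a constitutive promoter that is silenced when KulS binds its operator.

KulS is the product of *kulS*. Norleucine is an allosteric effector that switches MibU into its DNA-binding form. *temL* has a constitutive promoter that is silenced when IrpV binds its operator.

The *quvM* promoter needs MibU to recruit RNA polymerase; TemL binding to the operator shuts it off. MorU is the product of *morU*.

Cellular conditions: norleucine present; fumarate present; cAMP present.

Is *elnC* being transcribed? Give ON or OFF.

ON

cAMP is present, so HaxE is active.
No repressor is bound and HaxE is active, so *kulS* is transcribed.
So KulS is produced and active.
With repressor KulS bound, *gixW* is not transcribed.
So GixW is not produced.
Fumarate is present, so IrpV is inactive.
With no repressor bound, *temL* is transcribed.
So TemL is produced and active.
Norleucine is present, so MibU is active.
With repressor TemL bound, *quvM* is not transcribed.
So QuvM is not produced.
Required activator GixW is absent, so *morU* is not transcribed.
So MorU is not produced.
With no repressor bound, *elnC* is transcribed.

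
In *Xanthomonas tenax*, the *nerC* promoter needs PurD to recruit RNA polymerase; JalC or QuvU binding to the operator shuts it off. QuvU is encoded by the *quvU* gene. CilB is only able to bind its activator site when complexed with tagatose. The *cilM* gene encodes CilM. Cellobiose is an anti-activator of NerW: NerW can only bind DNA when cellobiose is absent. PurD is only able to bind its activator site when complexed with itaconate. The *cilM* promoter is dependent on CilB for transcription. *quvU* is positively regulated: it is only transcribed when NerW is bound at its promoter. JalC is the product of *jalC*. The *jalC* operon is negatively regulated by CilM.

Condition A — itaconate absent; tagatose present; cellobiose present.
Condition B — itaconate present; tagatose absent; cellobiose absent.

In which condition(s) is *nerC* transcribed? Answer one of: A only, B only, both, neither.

neither

Condition A:
Itaconate is absent, so PurD is inactive.
Tagatose is present, so CilB is active.
No repressor is bound and CilB is active, so *cilM* is transcribed.
So CilM is produced and active.
With repressor CilM bound, *jalC* is not transcribed.
So JalC is not produced.
Cellobiose is present, so NerW is inactive.
Required activator NerW is absent, so *quvU* is not transcribed.
So QuvU is not produced.
Required activator PurD is absent, so *nerC* is not transcribed.
→ *nerC* is OFF in A.
Condition B:
Itaconate is present, so PurD is active.
Tagatose is absent, so CilB is inactive.
Required activator CilB is absent, so *cilM* is not transcribed.
So CilM is not produced.
With no repressor bound, *jalC* is transcribed.
So JalC is produced and active.
Cellobiose is absent, so NerW is active.
No repressor is bound and NerW is active, so *quvU* is transcribed.
So QuvU is produced and active.
With repressor JalC bound, *nerC* is not transcribed.
→ *nerC* is OFF in B.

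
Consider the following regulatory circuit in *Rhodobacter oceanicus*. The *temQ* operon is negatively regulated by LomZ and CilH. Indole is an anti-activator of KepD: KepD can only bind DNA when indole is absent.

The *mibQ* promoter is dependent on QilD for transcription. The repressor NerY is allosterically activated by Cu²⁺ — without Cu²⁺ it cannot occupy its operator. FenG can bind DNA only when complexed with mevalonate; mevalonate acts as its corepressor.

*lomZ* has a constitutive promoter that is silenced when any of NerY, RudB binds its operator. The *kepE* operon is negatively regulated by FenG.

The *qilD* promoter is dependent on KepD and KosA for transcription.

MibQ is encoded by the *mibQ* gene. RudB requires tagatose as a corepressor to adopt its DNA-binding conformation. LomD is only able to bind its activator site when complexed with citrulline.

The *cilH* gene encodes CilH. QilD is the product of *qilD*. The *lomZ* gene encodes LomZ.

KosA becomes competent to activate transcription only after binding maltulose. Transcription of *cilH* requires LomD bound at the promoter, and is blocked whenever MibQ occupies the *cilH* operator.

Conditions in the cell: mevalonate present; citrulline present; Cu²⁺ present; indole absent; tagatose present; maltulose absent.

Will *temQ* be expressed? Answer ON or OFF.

OFF

Cu²⁺ is present, so NerY is active.
Tagatose is present, so RudB is active.
With repressor NerY bound, *lomZ* is not transcribed.
So LomZ is not produced.
Citrulline is present, so LomD is active.
Indole is absent, so KepD is active.
Maltulose is absent, so KosA is inactive.
Required activator KosA is absent, so *qilD* is not transcribed.
So QilD is not produced.
Required activator QilD is absent, so *mibQ* is not transcribed.
So MibQ is not produced.
No repressor is bound and LomD is active, so *cilH* is transcribed.
So CilH is produced and active.
With repressor CilH bound, *temQ* is not transcribed.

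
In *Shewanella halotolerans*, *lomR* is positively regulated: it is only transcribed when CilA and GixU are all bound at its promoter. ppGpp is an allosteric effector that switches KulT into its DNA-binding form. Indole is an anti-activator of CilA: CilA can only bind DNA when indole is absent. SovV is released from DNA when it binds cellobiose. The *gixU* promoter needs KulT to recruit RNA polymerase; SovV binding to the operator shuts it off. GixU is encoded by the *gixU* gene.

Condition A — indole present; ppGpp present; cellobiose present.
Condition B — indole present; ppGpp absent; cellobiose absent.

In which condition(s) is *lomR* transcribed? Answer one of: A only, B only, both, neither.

neither

Condition A:
Indole is present, so CilA is inactive.
ppGpp is present, so KulT is active.
Cellobiose is present, so SovV is inactive.
No repressor is bound and KulT is active, so *gixU* is transcribed.
So GixU is produced and active.
Required activator CilA is absent, so *lomR* is not transcribed.
→ *lomR* is OFF in A.
Condition B:
Indole is present, so CilA is inactive.
ppGpp is absent, so KulT is inactive.
Cellobiose is absent, so SovV is active.
With repressor SovV bound, *gixU* is not transcribed.
So GixU is not produced.
Required activator CilA is absent, so *lomR* is not transcribed.
→ *lomR* is OFF in B.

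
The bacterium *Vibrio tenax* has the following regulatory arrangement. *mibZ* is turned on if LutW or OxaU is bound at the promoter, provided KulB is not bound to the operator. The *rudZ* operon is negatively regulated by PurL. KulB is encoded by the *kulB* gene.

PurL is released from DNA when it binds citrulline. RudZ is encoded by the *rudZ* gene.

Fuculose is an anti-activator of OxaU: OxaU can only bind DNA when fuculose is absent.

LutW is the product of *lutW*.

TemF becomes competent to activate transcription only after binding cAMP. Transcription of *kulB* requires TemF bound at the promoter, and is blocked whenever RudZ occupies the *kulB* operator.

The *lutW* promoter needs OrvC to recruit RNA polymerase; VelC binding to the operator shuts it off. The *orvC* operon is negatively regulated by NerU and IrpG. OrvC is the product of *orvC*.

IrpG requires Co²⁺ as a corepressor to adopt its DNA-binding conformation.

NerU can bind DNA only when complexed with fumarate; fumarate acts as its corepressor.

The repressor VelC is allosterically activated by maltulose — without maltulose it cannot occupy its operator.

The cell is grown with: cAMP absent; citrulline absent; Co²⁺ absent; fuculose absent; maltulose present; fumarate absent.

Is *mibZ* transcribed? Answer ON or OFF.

Fumarate is absent, so NerU is inactive.
Co²⁺ is absent, so IrpG is inactive.
With no repressor bound, *orvC* is transcribed.
So OrvC is produced and active.
Maltulose is present, so VelC is active.
With repressor VelC bound, *lutW* is not transcribed.
So LutW is not produced.
Fuculose is absent, so OxaU is active.
cAMP is absent, so TemF is inactive.
Citrulline is absent, so PurL is active.
With repressor PurL bound, *rudZ* is not transcribed.
So RudZ is not produced.
Required activator TemF is absent, so *kulB* is not transcribed.
So KulB is not produced.
Activator OxaU is present, so *mibZ* is transcribed.

ON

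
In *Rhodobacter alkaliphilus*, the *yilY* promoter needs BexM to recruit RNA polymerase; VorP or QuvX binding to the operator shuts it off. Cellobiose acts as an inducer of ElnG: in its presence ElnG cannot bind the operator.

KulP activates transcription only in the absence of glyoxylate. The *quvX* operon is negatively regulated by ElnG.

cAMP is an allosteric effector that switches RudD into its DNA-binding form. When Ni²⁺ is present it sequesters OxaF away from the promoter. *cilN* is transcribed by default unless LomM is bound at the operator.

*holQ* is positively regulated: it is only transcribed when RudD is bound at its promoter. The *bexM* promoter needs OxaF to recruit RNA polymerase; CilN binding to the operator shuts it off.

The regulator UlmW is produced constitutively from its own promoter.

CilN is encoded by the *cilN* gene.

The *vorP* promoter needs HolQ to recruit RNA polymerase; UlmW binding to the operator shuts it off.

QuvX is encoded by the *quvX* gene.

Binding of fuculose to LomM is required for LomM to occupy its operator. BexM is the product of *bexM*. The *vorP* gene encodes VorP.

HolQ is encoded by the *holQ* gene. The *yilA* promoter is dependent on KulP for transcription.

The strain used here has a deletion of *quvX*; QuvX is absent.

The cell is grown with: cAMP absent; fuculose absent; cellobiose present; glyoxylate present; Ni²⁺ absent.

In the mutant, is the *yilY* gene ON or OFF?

cAMP is absent, so RudD is inactive.
Required activator RudD is absent, so *holQ* is not transcribed.
So HolQ is not produced.
UlmW is produced constitutively and is active.
With repressor UlmW bound, *vorP* is not transcribed.
So VorP is not produced.
Ni²⁺ is absent, so OxaF is active.
Fuculose is absent, so LomM is inactive.
With no repressor bound, *cilN* is transcribed.
So CilN is produced and active.
With repressor CilN bound, *bexM* is not transcribed.
So BexM is not produced.
QuvX is non-functional in this strain, so it has no effect.
Required activator BexM is absent, so *yilY* is not transcribed.

OFF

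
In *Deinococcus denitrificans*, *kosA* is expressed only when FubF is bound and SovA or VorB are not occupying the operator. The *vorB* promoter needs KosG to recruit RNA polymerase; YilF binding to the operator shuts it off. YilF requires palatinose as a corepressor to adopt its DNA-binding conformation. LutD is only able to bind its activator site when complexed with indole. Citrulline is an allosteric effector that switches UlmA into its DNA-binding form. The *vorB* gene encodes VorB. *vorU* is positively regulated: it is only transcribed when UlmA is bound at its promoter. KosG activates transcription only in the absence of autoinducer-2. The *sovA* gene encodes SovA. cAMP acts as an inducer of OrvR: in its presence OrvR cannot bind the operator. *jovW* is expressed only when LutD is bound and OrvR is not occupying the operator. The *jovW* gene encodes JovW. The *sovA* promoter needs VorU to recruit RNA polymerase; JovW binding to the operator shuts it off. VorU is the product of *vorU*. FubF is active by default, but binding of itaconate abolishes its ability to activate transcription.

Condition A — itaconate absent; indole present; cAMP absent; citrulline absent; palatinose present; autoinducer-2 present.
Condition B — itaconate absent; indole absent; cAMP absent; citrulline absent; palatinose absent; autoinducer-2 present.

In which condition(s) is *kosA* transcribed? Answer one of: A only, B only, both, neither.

both

Condition A:
Itaconate is absent, so FubF is active.
Indole is present, so LutD is active.
cAMP is absent, so OrvR is active.
With repressor OrvR bound, *jovW* is not transcribed.
So JovW is not produced.
Citrulline is absent, so UlmA is inactive.
Required activator UlmA is absent, so *vorU* is not transcribed.
So VorU is not produced.
Required activator VorU is absent, so *sovA* is not transcribed.
So SovA is not produced.
Palatinose is present, so YilF is active.
Autoinducer-2 is present, so KosG is inactive.
With repressor YilF bound, *vorB* is not transcribed.
So VorB is not produced.
No repressor is bound and FubF is active, so *kosA* is transcribed.
→ *kosA* is ON in A.
Condition B:
Itaconate is absent, so FubF is active.
Indole is absent, so LutD is inactive.
cAMP is absent, so OrvR is active.
With repressor OrvR bound, *jovW* is not transcribed.
So JovW is not produced.
Citrulline is absent, so UlmA is inactive.
Required activator UlmA is absent, so *vorU* is not transcribed.
So VorU is not produced.
Required activator VorU is absent, so *sovA* is not transcribed.
So SovA is not produced.
Palatinose is absent, so YilF is inactive.
Autoinducer-2 is present, so KosG is inactive.
Required activator KosG is absent, so *vorB* is not transcribed.
So VorB is not produced.
No repressor is bound and FubF is active, so *kosA* is transcribed.
→ *kosA* is ON in B.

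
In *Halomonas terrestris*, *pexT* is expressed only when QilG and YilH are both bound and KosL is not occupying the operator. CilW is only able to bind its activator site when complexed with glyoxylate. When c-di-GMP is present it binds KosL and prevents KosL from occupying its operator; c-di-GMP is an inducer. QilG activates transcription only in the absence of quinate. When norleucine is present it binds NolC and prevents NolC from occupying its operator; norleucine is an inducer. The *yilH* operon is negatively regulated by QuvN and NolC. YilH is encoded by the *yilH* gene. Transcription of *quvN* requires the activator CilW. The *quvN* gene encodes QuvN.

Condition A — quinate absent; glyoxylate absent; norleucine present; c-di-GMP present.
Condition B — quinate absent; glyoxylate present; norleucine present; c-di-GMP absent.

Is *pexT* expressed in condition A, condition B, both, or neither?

A only

Condition A:
Quinate is absent, so QilG is active.
Glyoxylate is absent, so CilW is inactive.
Required activator CilW is absent, so *quvN* is not transcribed.
So QuvN is not produced.
Norleucine is present, so NolC is inactive.
With no repressor bound, *yilH* is transcribed.
So YilH is produced and active.
c-di-GMP is present, so KosL is inactive.
No repressor is bound and QilG and YilH are active, so *pexT* is transcribed.
→ *pexT* is ON in A.
Condition B:
Quinate is absent, so QilG is active.
Glyoxylate is present, so CilW is active.
No repressor is bound and CilW is active, so *quvN* is transcribed.
So QuvN is produced and active.
Norleucine is present, so NolC is inactive.
With repressor QuvN bound, *yilH* is not transcribed.
So YilH is not produced.
c-di-GMP is absent, so KosL is active.
With repressor KosL bound, *pexT* is not transcribed.
→ *pexT* is OFF in B.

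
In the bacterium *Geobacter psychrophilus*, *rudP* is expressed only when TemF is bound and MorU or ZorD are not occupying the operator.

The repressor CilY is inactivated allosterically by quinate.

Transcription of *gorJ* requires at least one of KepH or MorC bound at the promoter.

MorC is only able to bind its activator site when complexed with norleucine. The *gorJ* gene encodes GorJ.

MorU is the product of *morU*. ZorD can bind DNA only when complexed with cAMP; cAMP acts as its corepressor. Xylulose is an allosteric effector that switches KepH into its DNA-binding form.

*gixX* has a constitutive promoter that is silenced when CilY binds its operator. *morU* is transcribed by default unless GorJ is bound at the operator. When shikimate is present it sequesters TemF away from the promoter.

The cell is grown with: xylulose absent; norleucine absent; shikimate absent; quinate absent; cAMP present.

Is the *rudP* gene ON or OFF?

Shikimate is absent, so TemF is active.
Xylulose is absent, so KepH is inactive.
Norleucine is absent, so MorC is inactive.
No activator is available at the *gorJ* promoter, so *gorJ* is not transcribed.
So GorJ is not produced.
With no repressor bound, *morU* is transcribed.
So MorU is produced and active.
cAMP is present, so ZorD is active.
With repressor MorU bound, *rudP* is not transcribed.

OFF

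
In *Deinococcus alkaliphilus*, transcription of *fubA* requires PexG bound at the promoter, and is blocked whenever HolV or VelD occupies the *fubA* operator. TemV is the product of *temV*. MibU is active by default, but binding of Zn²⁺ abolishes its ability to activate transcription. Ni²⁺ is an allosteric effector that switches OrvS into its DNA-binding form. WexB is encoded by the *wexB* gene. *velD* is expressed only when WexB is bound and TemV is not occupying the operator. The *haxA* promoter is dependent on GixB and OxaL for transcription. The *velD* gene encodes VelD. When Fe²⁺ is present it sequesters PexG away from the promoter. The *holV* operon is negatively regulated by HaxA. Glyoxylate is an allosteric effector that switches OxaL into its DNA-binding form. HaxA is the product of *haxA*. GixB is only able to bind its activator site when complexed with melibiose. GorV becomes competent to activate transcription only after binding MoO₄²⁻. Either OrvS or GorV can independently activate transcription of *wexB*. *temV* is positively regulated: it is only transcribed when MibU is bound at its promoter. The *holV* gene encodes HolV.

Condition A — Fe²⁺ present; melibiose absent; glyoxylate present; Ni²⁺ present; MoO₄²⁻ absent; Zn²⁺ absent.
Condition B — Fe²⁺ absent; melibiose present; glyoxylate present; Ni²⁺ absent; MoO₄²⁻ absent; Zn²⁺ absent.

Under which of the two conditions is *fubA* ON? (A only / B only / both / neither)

B only

Condition A:
Fe²⁺ is present, so PexG is inactive.
Melibiose is absent, so GixB is inactive.
Glyoxylate is present, so OxaL is active.
Required activator GixB is absent, so *haxA* is not transcribed.
So HaxA is not produced.
With no repressor bound, *holV* is transcribed.
So HolV is produced and active.
Ni²⁺ is present, so OrvS is active.
MoO₄²⁻ is absent, so GorV is inactive.
Activator OrvS is present, so *wexB* is transcribed.
So WexB is produced and active.
Zn²⁺ is absent, so MibU is active.
No repressor is bound and MibU is active, so *temV* is transcribed.
So TemV is produced and active.
With repressor TemV bound, *velD* is not transcribed.
So VelD is not produced.
With repressor HolV bound, *fubA* is not transcribed.
→ *fubA* is OFF in A.
Condition B:
Fe²⁺ is absent, so PexG is active.
Melibiose is present, so GixB is active.
Glyoxylate is present, so OxaL is active.
No repressor is bound and GixB and OxaL are active, so *haxA* is transcribed.
So HaxA is produced and active.
With repressor HaxA bound, *holV* is not transcribed.
So HolV is not produced.
Ni²⁺ is absent, so OrvS is inactive.
MoO₄²⁻ is absent, so GorV is inactive.
No activator is available at the *wexB* promoter, so *wexB* is not transcribed.
So WexB is not produced.
Zn²⁺ is absent, so MibU is active.
No repressor is bound and MibU is active, so *temV* is transcribed.
So TemV is produced and active.
With repressor TemV bound, *velD* is not transcribed.
So VelD is not produced.
No repressor is bound and PexG is active, so *fubA* is transcribed.
→ *fubA* is ON in B.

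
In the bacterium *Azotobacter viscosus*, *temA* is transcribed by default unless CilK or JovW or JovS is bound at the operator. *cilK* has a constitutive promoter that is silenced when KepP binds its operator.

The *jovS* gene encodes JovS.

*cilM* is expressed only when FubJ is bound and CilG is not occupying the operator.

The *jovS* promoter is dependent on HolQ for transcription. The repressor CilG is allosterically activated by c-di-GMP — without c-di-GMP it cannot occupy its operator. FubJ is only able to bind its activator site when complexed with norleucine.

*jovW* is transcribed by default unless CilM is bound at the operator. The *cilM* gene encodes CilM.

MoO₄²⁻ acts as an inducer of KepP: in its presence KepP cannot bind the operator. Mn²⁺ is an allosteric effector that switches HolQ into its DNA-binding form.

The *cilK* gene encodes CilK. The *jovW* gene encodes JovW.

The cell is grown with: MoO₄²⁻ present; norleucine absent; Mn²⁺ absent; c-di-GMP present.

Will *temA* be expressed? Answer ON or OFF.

MoO₄²⁻ is present, so KepP is inactive.
With no repressor bound, *cilK* is transcribed.
So CilK is produced and active.
c-di-GMP is present, so CilG is active.
Norleucine is absent, so FubJ is inactive.
With repressor CilG bound, *cilM* is not transcribed.
So CilM is not produced.
With no repressor bound, *jovW* is transcribed.
So JovW is produced and active.
Mn²⁺ is absent, so HolQ is inactive.
Required activator HolQ is absent, so *jovS* is not transcribed.
So JovS is not produced.
With repressor CilK bound, *temA* is not transcribed.

OFF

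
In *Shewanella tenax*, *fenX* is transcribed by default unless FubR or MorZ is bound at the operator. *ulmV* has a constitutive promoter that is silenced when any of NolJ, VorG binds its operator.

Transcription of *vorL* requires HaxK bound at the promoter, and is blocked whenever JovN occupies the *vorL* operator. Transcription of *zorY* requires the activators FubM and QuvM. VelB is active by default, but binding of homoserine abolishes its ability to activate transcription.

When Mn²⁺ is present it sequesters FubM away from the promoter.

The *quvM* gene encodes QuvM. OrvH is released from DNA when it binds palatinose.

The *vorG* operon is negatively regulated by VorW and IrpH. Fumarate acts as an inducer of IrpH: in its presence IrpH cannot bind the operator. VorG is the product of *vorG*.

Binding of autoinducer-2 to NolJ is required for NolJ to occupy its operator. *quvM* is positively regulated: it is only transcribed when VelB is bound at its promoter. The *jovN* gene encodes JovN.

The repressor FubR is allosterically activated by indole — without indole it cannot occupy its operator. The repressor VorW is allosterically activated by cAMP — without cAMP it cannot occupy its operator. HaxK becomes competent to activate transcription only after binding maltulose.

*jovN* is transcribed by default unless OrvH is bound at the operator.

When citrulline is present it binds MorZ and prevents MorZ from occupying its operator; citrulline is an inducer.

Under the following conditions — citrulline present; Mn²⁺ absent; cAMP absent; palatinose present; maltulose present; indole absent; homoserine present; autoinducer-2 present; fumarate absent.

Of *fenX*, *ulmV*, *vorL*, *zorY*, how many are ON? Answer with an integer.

1

Indole is absent, so FubR is inactive.
Citrulline is present, so MorZ is inactive.
With no repressor bound, *fenX* is transcribed.
→ *fenX* is ON.
Autoinducer-2 is present, so NolJ is active.
cAMP is absent, so VorW is inactive.
Fumarate is absent, so IrpH is active.
With repressor IrpH bound, *vorG* is not transcribed.
So VorG is not produced.
With repressor NolJ bound, *ulmV* is not transcribed.
→ *ulmV* is OFF.
Maltulose is present, so HaxK is active.
Palatinose is present, so OrvH is inactive.
With no repressor bound, *jovN* is transcribed.
So JovN is produced and active.
With repressor JovN bound, *vorL* is not transcribed.
→ *vorL* is OFF.
Mn²⁺ is absent, so FubM is active.
Homoserine is present, so VelB is inactive.
Required activator VelB is absent, so *quvM* is not transcribed.
So QuvM is not produced.
Required activator QuvM is absent, so *zorY* is not transcribed.
→ *zorY* is OFF.
1 of the 4 genes is transcribed.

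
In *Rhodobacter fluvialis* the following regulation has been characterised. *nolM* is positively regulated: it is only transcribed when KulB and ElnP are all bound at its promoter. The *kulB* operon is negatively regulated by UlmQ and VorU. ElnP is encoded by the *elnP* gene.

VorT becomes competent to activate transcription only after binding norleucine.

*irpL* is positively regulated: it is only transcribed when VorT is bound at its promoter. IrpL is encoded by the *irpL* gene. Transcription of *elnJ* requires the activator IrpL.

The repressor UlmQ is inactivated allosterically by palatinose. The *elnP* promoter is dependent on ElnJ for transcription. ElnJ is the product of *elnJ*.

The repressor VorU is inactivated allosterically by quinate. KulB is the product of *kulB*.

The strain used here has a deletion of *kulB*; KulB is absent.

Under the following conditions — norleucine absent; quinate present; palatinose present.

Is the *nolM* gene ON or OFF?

OFF

KulB is non-functional in this strain, so it has no effect.
Norleucine is absent, so VorT is inactive.
Required activator VorT is absent, so *irpL* is not transcribed.
So IrpL is not produced.
Required activator IrpL is absent, so *elnJ* is not transcribed.
So ElnJ is not produced.
Required activator ElnJ is absent, so *elnP* is not transcribed.
So ElnP is not produced.
Required activator KulB is absent, so *nolM* is not transcribed.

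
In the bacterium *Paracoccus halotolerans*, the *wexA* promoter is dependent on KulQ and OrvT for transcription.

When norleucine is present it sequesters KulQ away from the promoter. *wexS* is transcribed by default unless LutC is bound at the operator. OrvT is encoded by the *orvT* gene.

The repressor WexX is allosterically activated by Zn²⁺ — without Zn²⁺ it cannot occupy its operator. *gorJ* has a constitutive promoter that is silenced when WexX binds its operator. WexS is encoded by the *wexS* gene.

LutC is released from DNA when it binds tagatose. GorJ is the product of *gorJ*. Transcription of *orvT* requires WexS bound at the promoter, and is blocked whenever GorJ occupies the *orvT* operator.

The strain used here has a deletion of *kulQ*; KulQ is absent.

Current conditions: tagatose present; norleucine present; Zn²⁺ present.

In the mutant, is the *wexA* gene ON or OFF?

KulQ is non-functional in this strain, so it has no effect.
Zn²⁺ is present, so WexX is active.
With repressor WexX bound, *gorJ* is not transcribed.
So GorJ is not produced.
Tagatose is present, so LutC is inactive.
With no repressor bound, *wexS* is transcribed.
So WexS is produced and active.
No repressor is bound and WexS is active, so *orvT* is transcribed.
So OrvT is produced and active.
Required activator KulQ is absent, so *wexA* is not transcribed.

OFF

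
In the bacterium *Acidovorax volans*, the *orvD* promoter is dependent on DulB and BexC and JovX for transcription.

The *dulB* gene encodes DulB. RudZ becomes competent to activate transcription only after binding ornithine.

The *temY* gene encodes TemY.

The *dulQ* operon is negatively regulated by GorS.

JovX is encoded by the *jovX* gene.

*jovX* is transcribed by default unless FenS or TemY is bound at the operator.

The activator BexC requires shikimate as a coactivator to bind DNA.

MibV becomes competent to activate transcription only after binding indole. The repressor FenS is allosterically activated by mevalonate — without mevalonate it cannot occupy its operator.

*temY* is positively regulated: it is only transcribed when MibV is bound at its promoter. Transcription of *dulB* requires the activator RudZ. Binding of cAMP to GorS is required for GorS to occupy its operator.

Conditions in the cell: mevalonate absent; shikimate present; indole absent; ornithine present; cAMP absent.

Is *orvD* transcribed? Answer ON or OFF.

ON

Ornithine is present, so RudZ is active.
No repressor is bound and RudZ is active, so *dulB* is transcribed.
So DulB is produced and active.
Shikimate is present, so BexC is active.
Mevalonate is absent, so FenS is inactive.
Indole is absent, so MibV is inactive.
Required activator MibV is absent, so *temY* is not transcribed.
So TemY is not produced.
With no repressor bound, *jovX* is transcribed.
So JovX is produced and active.
No repressor is bound and DulB and BexC and JovX are active, so *orvD* is transcribed.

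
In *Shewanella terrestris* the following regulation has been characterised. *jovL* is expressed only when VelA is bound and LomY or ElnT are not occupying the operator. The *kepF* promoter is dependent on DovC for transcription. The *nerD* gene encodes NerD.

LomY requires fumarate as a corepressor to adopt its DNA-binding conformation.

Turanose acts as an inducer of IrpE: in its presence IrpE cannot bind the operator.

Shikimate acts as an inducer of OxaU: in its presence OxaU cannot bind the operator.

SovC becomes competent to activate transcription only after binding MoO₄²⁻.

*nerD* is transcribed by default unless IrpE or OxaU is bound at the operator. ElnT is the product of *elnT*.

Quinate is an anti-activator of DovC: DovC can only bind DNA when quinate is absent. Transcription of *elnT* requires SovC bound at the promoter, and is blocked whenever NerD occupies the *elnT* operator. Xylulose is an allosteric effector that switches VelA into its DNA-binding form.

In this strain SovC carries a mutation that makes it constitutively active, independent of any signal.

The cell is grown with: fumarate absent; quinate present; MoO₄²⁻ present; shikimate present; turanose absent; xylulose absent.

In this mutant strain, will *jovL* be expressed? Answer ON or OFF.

OFF

Xylulose is absent, so VelA is inactive.
Fumarate is absent, so LomY is inactive.
SovC is constitutively active in this strain.
Turanose is absent, so IrpE is active.
Shikimate is present, so OxaU is inactive.
With repressor IrpE bound, *nerD* is not transcribed.
So NerD is not produced.
No repressor is bound and SovC is active, so *elnT* is transcribed.
So ElnT is produced and active.
With repressor ElnT bound, *jovL* is not transcribed.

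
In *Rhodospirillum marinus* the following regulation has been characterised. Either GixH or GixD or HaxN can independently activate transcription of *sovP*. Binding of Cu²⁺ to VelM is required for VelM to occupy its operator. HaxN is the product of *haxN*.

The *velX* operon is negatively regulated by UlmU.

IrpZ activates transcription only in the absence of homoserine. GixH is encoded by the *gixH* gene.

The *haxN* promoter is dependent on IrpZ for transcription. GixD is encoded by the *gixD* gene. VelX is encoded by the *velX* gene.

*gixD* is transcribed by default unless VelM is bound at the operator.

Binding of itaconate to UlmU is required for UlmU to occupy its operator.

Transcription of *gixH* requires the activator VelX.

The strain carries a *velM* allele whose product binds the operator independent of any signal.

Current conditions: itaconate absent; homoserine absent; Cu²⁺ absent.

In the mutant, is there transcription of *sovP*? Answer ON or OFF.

Itaconate is absent, so UlmU is inactive.
With no repressor bound, *velX* is transcribed.
So VelX is produced and active.
No repressor is bound and VelX is active, so *gixH* is transcribed.
So GixH is produced and active.
VelM is constitutively active in this strain.
With repressor VelM bound, *gixD* is not transcribed.
So GixD is not produced.
Homoserine is absent, so IrpZ is active.
No repressor is bound and IrpZ is active, so *haxN* is transcribed.
So HaxN is produced and active.
Activator GixH is present, so *sovP* is transcribed.

ON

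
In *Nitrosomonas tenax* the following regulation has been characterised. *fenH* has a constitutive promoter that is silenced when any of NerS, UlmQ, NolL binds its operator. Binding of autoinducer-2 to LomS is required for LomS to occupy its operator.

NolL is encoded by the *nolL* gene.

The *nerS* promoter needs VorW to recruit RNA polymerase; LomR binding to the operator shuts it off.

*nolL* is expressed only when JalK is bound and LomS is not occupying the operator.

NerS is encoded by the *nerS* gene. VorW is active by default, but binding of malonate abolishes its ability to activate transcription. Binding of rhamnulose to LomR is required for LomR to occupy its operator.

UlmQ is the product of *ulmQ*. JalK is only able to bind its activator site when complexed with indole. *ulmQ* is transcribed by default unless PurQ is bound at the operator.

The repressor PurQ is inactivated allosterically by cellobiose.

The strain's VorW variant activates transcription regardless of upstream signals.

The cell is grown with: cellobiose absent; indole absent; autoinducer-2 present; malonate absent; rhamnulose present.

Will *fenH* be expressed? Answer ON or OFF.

ON

Rhamnulose is present, so LomR is active.
VorW is constitutively active in this strain.
With repressor LomR bound, *nerS* is not transcribed.
So NerS is not produced.
Cellobiose is absent, so PurQ is active.
With repressor PurQ bound, *ulmQ* is not transcribed.
So UlmQ is not produced.
Autoinducer-2 is present, so LomS is active.
Indole is absent, so JalK is inactive.
With repressor LomS bound, *nolL* is not transcribed.
So NolL is not produced.
With no repressor bound, *fenH* is transcribed.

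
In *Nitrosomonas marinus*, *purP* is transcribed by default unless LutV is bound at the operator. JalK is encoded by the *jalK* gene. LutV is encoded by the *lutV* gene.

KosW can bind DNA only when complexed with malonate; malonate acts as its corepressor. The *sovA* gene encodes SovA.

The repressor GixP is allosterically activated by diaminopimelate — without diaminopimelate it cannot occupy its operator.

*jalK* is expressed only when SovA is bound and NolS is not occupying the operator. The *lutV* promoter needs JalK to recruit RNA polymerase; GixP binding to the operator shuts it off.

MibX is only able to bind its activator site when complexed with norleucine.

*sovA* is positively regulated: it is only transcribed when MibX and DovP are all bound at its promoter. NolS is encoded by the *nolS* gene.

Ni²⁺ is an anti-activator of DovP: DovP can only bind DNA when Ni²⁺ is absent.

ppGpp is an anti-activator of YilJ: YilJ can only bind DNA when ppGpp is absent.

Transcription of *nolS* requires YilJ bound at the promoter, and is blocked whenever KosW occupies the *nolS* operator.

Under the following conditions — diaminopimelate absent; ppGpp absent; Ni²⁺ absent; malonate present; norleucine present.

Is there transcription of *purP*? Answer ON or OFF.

Norleucine is present, so MibX is active.
Ni²⁺ is absent, so DovP is active.
No repressor is bound and MibX and DovP are active, so *sovA* is transcribed.
So SovA is produced and active.
ppGpp is absent, so YilJ is active.
Malonate is present, so KosW is active.
With repressor KosW bound, *nolS* is not transcribed.
So NolS is not produced.
No repressor is bound and SovA is active, so *jalK* is transcribed.
So JalK is produced and active.
Diaminopimelate is absent, so GixP is inactive.
No repressor is bound and JalK is active, so *lutV* is transcribed.
So LutV is produced and active.
With repressor LutV bound, *purP* is not transcribed.

OFF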